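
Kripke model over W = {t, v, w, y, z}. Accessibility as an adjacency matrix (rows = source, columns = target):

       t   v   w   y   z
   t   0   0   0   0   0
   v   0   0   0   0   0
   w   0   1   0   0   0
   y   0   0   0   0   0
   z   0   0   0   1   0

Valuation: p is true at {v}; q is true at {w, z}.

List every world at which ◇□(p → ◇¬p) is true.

{w, z}

t: no successors, so ◇□(p → ◇¬p) fails. ✗
v: no successors, so ◇□(p → ◇¬p) fails. ✗
w: successors {v}; □(p → ◇¬p) there: v:T. ✓
y: no successors, so ◇□(p → ◇¬p) fails. ✗
z: successors {y}; □(p → ◇¬p) there: y:T. ✓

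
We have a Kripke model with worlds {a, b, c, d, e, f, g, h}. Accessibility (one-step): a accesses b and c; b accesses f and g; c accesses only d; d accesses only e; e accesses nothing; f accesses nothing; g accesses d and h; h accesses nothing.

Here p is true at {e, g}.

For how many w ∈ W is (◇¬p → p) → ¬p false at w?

a: ◇¬p → p is F, ¬p is T. ✓
b: ◇¬p → p is F, ¬p is T. ✓
c: ◇¬p → p is F, ¬p is T. ✓
d: ◇¬p → p is T, ¬p is T. ✓
e: ◇¬p → p is T, ¬p is F. ✗
f: ◇¬p → p is T, ¬p is T. ✓
g: ◇¬p → p is T, ¬p is F. ✗
h: ◇¬p → p is T, ¬p is T. ✓
Satisfying worlds: {a, b, c, d, f, h}.
So (◇¬p → p) → ¬p fails at the other 2 worlds.

2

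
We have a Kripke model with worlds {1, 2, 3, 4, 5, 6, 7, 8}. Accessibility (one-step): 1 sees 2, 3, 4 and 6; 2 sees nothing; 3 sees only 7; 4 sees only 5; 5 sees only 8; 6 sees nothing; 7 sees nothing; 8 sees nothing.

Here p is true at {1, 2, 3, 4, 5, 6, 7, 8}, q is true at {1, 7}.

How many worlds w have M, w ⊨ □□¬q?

7

1: successors {2, 3, 4, 6}; □¬q there: 2:T, 3:F, 4:T, 6:T. ✗
2: no successors, so □□¬q holds vacuously. ✓
3: successors {7}; □¬q there: 7:T. ✓
4: successors {5}; □¬q there: 5:T. ✓
5: successors {8}; □¬q there: 8:T. ✓
6: no successors, so □□¬q holds vacuously. ✓
7: no successors, so □□¬q holds vacuously. ✓
8: no successors, so □□¬q holds vacuously. ✓
Satisfying worlds: {2, 3, 4, 5, 6, 7, 8}.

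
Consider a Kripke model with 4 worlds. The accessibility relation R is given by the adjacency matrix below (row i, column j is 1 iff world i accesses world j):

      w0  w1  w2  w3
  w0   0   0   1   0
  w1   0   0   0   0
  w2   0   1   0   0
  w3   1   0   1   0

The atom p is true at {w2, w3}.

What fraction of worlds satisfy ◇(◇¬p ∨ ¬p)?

w0: successors {w2}; ◇¬p ∨ ¬p there: w2:T. ✓
w1: no successors, so ◇(◇¬p ∨ ¬p) fails. ✗
w2: successors {w1}; ◇¬p ∨ ¬p there: w1:T. ✓
w3: successors {w0, w2}; ◇¬p ∨ ¬p there: w0:T, w2:T. ✓
That's 3 of 4 worlds, so 3/4.

3/4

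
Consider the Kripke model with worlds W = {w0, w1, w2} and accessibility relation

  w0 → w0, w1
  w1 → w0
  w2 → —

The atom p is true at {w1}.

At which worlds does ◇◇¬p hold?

{w0, w1}

w0: successors {w0, w1}; ◇¬p there: w0:T, w1:T. ✓
w1: successors {w0}; ◇¬p there: w0:T. ✓
w2: no successors, so ◇◇¬p fails. ✗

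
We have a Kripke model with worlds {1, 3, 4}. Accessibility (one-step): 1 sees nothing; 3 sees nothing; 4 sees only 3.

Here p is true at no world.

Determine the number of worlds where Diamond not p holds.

1: no successors, so Diamond not p fails. ✗
3: no successors, so Diamond not p fails. ✗
4: successors {3}; not p there: 3:T. ✓
Satisfying worlds: {4}.

1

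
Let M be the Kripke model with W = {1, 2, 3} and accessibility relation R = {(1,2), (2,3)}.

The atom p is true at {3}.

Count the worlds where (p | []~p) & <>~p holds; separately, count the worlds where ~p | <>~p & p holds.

For (p | []~p) & <>~p:
1: p | []~p is T, <>~p is T. ✓
2: p | []~p is F, <>~p is F. ✗
3: p | []~p is T, <>~p is F. ✗
— 1 world.
For ~p | <>~p & p:
1: ~p is T, <>~p & p is F. ✓
2: ~p is T, <>~p & p is F. ✓
3: ~p is F, <>~p & p is F. ✗
— 2 worlds.

1 and 2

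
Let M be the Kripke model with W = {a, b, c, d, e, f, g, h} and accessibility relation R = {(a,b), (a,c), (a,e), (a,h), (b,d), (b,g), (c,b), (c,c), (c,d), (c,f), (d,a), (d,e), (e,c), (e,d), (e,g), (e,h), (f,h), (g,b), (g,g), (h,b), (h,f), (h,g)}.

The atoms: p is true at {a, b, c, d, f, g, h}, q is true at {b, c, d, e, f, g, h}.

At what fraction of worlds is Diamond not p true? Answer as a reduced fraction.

a: successors {b, c, e, h}; not p there: b:F, c:F, e:T, h:F. ✓
b: successors {d, g}; not p there: d:F, g:F. ✗
c: successors {b, c, d, f}; not p there: b:F, c:F, d:F, f:F. ✗
d: successors {a, e}; not p there: a:F, e:T. ✓
e: successors {c, d, g, h}; not p there: c:F, d:F, g:F, h:F. ✗
f: successors {h}; not p there: h:F. ✗
g: successors {b, g}; not p there: b:F, g:F. ✗
h: successors {b, f, g}; not p there: b:F, f:F, g:F. ✗
That's 2 of 8 worlds, so 2/8 = 1/4.

1/4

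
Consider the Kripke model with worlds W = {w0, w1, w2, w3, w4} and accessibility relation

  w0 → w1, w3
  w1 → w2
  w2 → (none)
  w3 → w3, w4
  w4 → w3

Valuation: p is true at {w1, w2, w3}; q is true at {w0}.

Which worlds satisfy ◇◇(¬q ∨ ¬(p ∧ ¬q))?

w0: successors {w1, w3}; ◇(¬q ∨ ¬(p ∧ ¬q)) there: w1:T, w3:T. ✓
w1: successors {w2}; ◇(¬q ∨ ¬(p ∧ ¬q)) there: w2:F. ✗
w2: no successors, so ◇◇(¬q ∨ ¬(p ∧ ¬q)) fails. ✗
w3: successors {w3, w4}; ◇(¬q ∨ ¬(p ∧ ¬q)) there: w3:T, w4:T. ✓
w4: successors {w3}; ◇(¬q ∨ ¬(p ∧ ¬q)) there: w3:T. ✓

{w0, w3, w4}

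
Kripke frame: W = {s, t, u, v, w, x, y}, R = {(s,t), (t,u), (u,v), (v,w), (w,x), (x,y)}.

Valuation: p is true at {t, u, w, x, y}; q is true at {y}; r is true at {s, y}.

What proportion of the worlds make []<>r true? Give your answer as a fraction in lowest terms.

s: successors {t}; <>r there: t:F. ✗
t: successors {u}; <>r there: u:F. ✗
u: successors {v}; <>r there: v:F. ✗
v: successors {w}; <>r there: w:F. ✗
w: successors {x}; <>r there: x:T. ✓
x: successors {y}; <>r there: y:F. ✗
y: no successors, so []<>r holds vacuously. ✓
That's 2 of 7 worlds, so 2/7.

2/7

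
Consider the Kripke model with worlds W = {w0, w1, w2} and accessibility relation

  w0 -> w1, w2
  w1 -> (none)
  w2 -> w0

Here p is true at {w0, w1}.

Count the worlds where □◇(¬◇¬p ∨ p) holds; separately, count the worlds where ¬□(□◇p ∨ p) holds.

2 and 0

For □◇(¬◇¬p ∨ p):
w0: successors {w1, w2}; ◇(¬◇¬p ∨ p) there: w1:F, w2:T. ✗
w1: no successors, so □◇(¬◇¬p ∨ p) holds vacuously. ✓
w2: successors {w0}; ◇(¬◇¬p ∨ p) there: w0:T. ✓
— 2 worlds.
For ¬□(□◇p ∨ p):
w0: □(□◇p ∨ p) is T. ✗
w1: □(□◇p ∨ p) is T. ✗
w2: □(□◇p ∨ p) is T. ✗
— 0 worlds.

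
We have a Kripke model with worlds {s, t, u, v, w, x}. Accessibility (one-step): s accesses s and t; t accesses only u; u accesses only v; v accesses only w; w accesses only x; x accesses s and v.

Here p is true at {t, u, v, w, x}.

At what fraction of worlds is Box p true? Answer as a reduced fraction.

s: successors {s, t}; p there: s:F, t:T. ✗
t: successors {u}; p there: u:T. ✓
u: successors {v}; p there: v:T. ✓
v: successors {w}; p there: w:T. ✓
w: successors {x}; p there: x:T. ✓
x: successors {s, v}; p there: s:F, v:T. ✗
That's 4 of 6 worlds, so 4/6 = 2/3.

2/3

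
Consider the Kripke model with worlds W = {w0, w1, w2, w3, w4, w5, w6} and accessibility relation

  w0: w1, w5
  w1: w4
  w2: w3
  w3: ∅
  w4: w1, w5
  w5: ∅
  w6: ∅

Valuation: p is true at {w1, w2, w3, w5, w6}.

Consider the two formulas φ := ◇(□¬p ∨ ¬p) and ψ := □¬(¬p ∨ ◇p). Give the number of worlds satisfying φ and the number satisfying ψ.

For ◇(□¬p ∨ ¬p):
w0: successors {w1, w5}; □¬p ∨ ¬p there: w1:T, w5:T. ✓
w1: successors {w4}; □¬p ∨ ¬p there: w4:T. ✓
w2: successors {w3}; □¬p ∨ ¬p there: w3:T. ✓
w3: no successors, so ◇(□¬p ∨ ¬p) fails. ✗
w4: successors {w1, w5}; □¬p ∨ ¬p there: w1:T, w5:T. ✓
w5: no successors, so ◇(□¬p ∨ ¬p) fails. ✗
w6: no successors, so ◇(□¬p ∨ ¬p) fails. ✗
— 4 worlds.
For □¬(¬p ∨ ◇p):
w0: successors {w1, w5}; ¬(¬p ∨ ◇p) there: w1:T, w5:T. ✓
w1: successors {w4}; ¬(¬p ∨ ◇p) there: w4:F. ✗
w2: successors {w3}; ¬(¬p ∨ ◇p) there: w3:T. ✓
w3: no successors, so □¬(¬p ∨ ◇p) holds vacuously. ✓
w4: successors {w1, w5}; ¬(¬p ∨ ◇p) there: w1:T, w5:T. ✓
w5: no successors, so □¬(¬p ∨ ◇p) holds vacuously. ✓
w6: no successors, so □¬(¬p ∨ ◇p) holds vacuously. ✓
— 6 worlds.

4 and 6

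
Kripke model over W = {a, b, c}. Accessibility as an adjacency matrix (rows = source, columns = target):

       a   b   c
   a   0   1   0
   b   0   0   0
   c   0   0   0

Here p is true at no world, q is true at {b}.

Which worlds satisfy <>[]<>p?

{a}

a: successors {b}; []<>p there: b:T. ✓
b: no successors, so <>[]<>p fails. ✗
c: no successors, so <>[]<>p fails. ✗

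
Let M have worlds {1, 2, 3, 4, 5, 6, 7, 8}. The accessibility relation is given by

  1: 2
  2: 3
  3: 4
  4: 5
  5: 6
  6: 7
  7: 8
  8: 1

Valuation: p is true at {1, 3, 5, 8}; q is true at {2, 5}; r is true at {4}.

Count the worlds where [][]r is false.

1: successors {2}; []r there: 2:F. ✗
2: successors {3}; []r there: 3:T. ✓
3: successors {4}; []r there: 4:F. ✗
4: successors {5}; []r there: 5:F. ✗
5: successors {6}; []r there: 6:F. ✗
6: successors {7}; []r there: 7:F. ✗
7: successors {8}; []r there: 8:F. ✗
8: successors {1}; []r there: 1:F. ✗
Satisfying worlds: {2}.
So [][]r fails at the other 7 worlds.

7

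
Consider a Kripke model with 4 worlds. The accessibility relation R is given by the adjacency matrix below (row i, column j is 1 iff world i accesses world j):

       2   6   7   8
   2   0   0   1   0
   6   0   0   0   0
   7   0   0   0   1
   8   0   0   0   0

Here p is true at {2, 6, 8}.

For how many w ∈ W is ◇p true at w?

1

2: successors {7}; p there: 7:F. ✗
6: no successors, so ◇p fails. ✗
7: successors {8}; p there: 8:T. ✓
8: no successors, so ◇p fails. ✗
Satisfying worlds: {7}.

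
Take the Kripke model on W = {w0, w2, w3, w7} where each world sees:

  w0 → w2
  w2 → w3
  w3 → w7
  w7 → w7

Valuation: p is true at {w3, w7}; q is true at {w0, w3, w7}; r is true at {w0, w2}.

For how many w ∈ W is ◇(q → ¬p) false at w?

w0: successors {w2}; q → ¬p there: w2:T. ✓
w2: successors {w3}; q → ¬p there: w3:F. ✗
w3: successors {w7}; q → ¬p there: w7:F. ✗
w7: successors {w7}; q → ¬p there: w7:F. ✗
Satisfying worlds: {w0}.
So ◇(q → ¬p) fails at the other 3 worlds.

3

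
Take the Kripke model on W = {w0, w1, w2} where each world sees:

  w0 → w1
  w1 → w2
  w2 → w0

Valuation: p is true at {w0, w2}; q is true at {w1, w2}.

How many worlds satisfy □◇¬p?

w0: successors {w1}; ◇¬p there: w1:F. ✗
w1: successors {w2}; ◇¬p there: w2:F. ✗
w2: successors {w0}; ◇¬p there: w0:T. ✓
Satisfying worlds: {w2}.

1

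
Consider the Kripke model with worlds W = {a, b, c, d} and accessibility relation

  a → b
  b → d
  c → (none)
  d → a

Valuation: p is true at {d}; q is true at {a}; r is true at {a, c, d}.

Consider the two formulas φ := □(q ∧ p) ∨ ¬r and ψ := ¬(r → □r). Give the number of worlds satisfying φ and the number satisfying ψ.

2 and 1

For □(q ∧ p) ∨ ¬r:
a: □(q ∧ p) is F, ¬r is F. ✗
b: □(q ∧ p) is F, ¬r is T. ✓
c: □(q ∧ p) is T, ¬r is F. ✓
d: □(q ∧ p) is F, ¬r is F. ✗
— 2 worlds.
For ¬(r → □r):
a: r → □r is F. ✓
b: r → □r is T. ✗
c: r → □r is T. ✗
d: r → □r is T. ✗
— 1 world.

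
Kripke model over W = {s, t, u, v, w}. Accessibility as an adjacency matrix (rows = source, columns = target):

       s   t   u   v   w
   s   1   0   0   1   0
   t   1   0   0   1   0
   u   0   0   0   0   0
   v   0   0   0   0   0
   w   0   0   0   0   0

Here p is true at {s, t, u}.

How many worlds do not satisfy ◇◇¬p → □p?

2

s: ◇◇¬p is T, □p is F. ✗
t: ◇◇¬p is T, □p is F. ✗
u: ◇◇¬p is F, □p is T. ✓
v: ◇◇¬p is F, □p is T. ✓
w: ◇◇¬p is F, □p is T. ✓
Satisfying worlds: {u, v, w}.
So ◇◇¬p → □p fails at the other 2 worlds.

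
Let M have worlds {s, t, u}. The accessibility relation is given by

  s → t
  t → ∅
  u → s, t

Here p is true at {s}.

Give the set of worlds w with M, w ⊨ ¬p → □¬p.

s: ¬p is F, □¬p is T. ✓
t: ¬p is T, □¬p is T. ✓
u: ¬p is T, □¬p is F. ✗

{s, t}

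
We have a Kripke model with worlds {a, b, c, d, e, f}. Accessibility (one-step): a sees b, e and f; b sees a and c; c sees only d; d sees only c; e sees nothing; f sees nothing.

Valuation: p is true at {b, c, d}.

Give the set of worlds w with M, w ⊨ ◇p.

a: successors {b, e, f}; p there: b:T, e:F, f:F. ✓
b: successors {a, c}; p there: a:F, c:T. ✓
c: successors {d}; p there: d:T. ✓
d: successors {c}; p there: c:T. ✓
e: no successors, so ◇p fails. ✗
f: no successors, so ◇p fails. ✗

{a, b, c, d}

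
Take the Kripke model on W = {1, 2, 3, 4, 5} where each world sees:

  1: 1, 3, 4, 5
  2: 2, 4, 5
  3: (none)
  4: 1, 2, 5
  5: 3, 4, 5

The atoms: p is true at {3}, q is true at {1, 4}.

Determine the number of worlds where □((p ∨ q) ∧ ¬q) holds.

1: successors {1, 3, 4, 5}; (p ∨ q) ∧ ¬q there: 1:F, 3:T, 4:F, 5:F. ✗
2: successors {2, 4, 5}; (p ∨ q) ∧ ¬q there: 2:F, 4:F, 5:F. ✗
3: no successors, so □((p ∨ q) ∧ ¬q) holds vacuously. ✓
4: successors {1, 2, 5}; (p ∨ q) ∧ ¬q there: 1:F, 2:F, 5:F. ✗
5: successors {3, 4, 5}; (p ∨ q) ∧ ¬q there: 3:T, 4:F, 5:F. ✗
Satisfying worlds: {3}.

1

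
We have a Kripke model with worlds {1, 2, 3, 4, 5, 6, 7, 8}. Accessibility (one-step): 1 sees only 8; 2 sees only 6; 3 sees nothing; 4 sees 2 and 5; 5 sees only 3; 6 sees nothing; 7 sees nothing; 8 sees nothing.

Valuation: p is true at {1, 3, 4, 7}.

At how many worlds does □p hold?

5

1: successors {8}; p there: 8:F. ✗
2: successors {6}; p there: 6:F. ✗
3: no successors, so □p holds vacuously. ✓
4: successors {2, 5}; p there: 2:F, 5:F. ✗
5: successors {3}; p there: 3:T. ✓
6: no successors, so □p holds vacuously. ✓
7: no successors, so □p holds vacuously. ✓
8: no successors, so □p holds vacuously. ✓
Satisfying worlds: {3, 5, 6, 7, 8}.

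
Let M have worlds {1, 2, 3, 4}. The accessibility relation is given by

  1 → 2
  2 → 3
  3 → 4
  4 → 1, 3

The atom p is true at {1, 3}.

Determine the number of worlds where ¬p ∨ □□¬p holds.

2

1: ¬p is F, □□¬p is F. ✗
2: ¬p is T, □□¬p is T. ✓
3: ¬p is F, □□¬p is F. ✗
4: ¬p is T, □□¬p is T. ✓
Satisfying worlds: {2, 4}.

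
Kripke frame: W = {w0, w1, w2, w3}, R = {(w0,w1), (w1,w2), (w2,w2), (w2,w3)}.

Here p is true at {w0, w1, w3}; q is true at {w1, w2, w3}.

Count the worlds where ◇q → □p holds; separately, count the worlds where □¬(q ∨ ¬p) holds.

2 and 1

For ◇q → □p:
w0: ◇q is T, □p is T. ✓
w1: ◇q is T, □p is F. ✗
w2: ◇q is T, □p is F. ✗
w3: ◇q is F, □p is T. ✓
— 2 worlds.
For □¬(q ∨ ¬p):
w0: successors {w1}; ¬(q ∨ ¬p) there: w1:F. ✗
w1: successors {w2}; ¬(q ∨ ¬p) there: w2:F. ✗
w2: successors {w2, w3}; ¬(q ∨ ¬p) there: w2:F, w3:F. ✗
w3: no successors, so □¬(q ∨ ¬p) holds vacuously. ✓
— 1 world.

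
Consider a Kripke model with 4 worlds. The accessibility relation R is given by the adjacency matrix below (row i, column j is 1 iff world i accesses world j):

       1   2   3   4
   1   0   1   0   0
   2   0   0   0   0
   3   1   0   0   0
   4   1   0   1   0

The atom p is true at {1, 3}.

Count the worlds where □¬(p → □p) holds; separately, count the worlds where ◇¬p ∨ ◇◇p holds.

For □¬(p → □p):
1: successors {2}; ¬(p → □p) there: 2:F. ✗
2: no successors, so □¬(p → □p) holds vacuously. ✓
3: successors {1}; ¬(p → □p) there: 1:T. ✓
4: successors {1, 3}; ¬(p → □p) there: 1:T, 3:F. ✗
— 2 worlds.
For ◇¬p ∨ ◇◇p:
1: ◇¬p is T, ◇◇p is F. ✓
2: ◇¬p is F, ◇◇p is F. ✗
3: ◇¬p is F, ◇◇p is F. ✗
4: ◇¬p is F, ◇◇p is T. ✓
— 2 worlds.

2 and 2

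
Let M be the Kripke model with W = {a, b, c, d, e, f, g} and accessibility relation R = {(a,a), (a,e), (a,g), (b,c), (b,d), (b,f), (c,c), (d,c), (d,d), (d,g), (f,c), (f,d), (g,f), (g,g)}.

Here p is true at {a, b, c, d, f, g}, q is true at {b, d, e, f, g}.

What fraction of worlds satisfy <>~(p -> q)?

5/7

a: successors {a, e, g}; ~(p -> q) there: a:T, e:F, g:F. ✓
b: successors {c, d, f}; ~(p -> q) there: c:T, d:F, f:F. ✓
c: successors {c}; ~(p -> q) there: c:T. ✓
d: successors {c, d, g}; ~(p -> q) there: c:T, d:F, g:F. ✓
e: no successors, so <>~(p -> q) fails. ✗
f: successors {c, d}; ~(p -> q) there: c:T, d:F. ✓
g: successors {f, g}; ~(p -> q) there: f:F, g:F. ✗
That's 5 of 7 worlds, so 5/7.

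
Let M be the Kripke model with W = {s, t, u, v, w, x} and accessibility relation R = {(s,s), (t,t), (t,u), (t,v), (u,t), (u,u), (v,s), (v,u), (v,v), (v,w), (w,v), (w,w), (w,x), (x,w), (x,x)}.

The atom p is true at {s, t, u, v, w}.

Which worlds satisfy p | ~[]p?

{s, t, u, v, w, x}

s: p is T, ~[]p is F. ✓
t: p is T, ~[]p is F. ✓
u: p is T, ~[]p is F. ✓
v: p is T, ~[]p is F. ✓
w: p is T, ~[]p is T. ✓
x: p is F, ~[]p is T. ✓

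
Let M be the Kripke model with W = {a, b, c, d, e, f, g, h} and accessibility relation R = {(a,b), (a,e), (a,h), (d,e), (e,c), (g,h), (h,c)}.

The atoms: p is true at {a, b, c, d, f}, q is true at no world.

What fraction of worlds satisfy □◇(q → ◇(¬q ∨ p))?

a: successors {b, e, h}; ◇(q → ◇(¬q ∨ p)) there: b:F, e:T, h:T. ✗
b: no successors, so □◇(q → ◇(¬q ∨ p)) holds vacuously. ✓
c: no successors, so □◇(q → ◇(¬q ∨ p)) holds vacuously. ✓
d: successors {e}; ◇(q → ◇(¬q ∨ p)) there: e:T. ✓
e: successors {c}; ◇(q → ◇(¬q ∨ p)) there: c:F. ✗
f: no successors, so □◇(q → ◇(¬q ∨ p)) holds vacuously. ✓
g: successors {h}; ◇(q → ◇(¬q ∨ p)) there: h:T. ✓
h: successors {c}; ◇(q → ◇(¬q ∨ p)) there: c:F. ✗
That's 5 of 8 worlds, so 5/8.

5/8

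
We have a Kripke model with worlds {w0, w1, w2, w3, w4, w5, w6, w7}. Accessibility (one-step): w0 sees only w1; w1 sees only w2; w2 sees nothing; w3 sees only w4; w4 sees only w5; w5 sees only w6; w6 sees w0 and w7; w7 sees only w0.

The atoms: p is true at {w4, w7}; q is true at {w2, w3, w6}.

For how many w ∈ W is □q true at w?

3

w0: successors {w1}; q there: w1:F. ✗
w1: successors {w2}; q there: w2:T. ✓
w2: no successors, so □q holds vacuously. ✓
w3: successors {w4}; q there: w4:F. ✗
w4: successors {w5}; q there: w5:F. ✗
w5: successors {w6}; q there: w6:T. ✓
w6: successors {w0, w7}; q there: w0:F, w7:F. ✗
w7: successors {w0}; q there: w0:F. ✗
Satisfying worlds: {w1, w2, w5}.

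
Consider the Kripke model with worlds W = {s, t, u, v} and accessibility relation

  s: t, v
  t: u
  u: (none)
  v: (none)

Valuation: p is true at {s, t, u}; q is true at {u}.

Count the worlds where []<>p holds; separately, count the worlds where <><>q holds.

2 and 1

For []<>p:
s: successors {t, v}; <>p there: t:T, v:F. ✗
t: successors {u}; <>p there: u:F. ✗
u: no successors, so []<>p holds vacuously. ✓
v: no successors, so []<>p holds vacuously. ✓
— 2 worlds.
For <><>q:
s: successors {t, v}; <>q there: t:T, v:F. ✓
t: successors {u}; <>q there: u:F. ✗
u: no successors, so <><>q fails. ✗
v: no successors, so <><>q fails. ✗
— 1 world.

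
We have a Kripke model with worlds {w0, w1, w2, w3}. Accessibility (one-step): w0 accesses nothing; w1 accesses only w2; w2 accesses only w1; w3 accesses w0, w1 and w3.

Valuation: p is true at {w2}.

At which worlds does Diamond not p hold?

{w2, w3}

w0: no successors, so Diamond not p fails. ✗
w1: successors {w2}; not p there: w2:F. ✗
w2: successors {w1}; not p there: w1:T. ✓
w3: successors {w0, w1, w3}; not p there: w0:T, w1:T, w3:T. ✓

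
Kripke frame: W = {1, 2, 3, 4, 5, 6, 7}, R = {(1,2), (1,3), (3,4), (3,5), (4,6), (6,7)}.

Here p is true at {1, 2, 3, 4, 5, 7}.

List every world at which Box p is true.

{1, 2, 3, 5, 6, 7}

1: successors {2, 3}; p there: 2:T, 3:T. ✓
2: no successors, so Box p holds vacuously. ✓
3: successors {4, 5}; p there: 4:T, 5:T. ✓
4: successors {6}; p there: 6:F. ✗
5: no successors, so Box p holds vacuously. ✓
6: successors {7}; p there: 7:T. ✓
7: no successors, so Box p holds vacuously. ✓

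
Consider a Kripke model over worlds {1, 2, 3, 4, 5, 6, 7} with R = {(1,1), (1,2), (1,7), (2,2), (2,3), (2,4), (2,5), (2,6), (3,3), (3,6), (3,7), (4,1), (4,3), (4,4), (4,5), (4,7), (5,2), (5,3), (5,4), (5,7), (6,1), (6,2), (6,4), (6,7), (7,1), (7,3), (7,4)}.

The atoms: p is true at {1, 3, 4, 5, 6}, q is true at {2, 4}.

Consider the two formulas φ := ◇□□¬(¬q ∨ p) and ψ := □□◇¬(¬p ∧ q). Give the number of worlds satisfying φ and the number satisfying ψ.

For ◇□□¬(¬q ∨ p):
1: successors {1, 2, 7}; □□¬(¬q ∨ p) there: 1:F, 2:F, 7:F. ✗
2: successors {2, 3, 4, 5, 6}; □□¬(¬q ∨ p) there: 2:F, 3:F, 4:F, 5:F, 6:F. ✗
3: successors {3, 6, 7}; □□¬(¬q ∨ p) there: 3:F, 6:F, 7:F. ✗
4: successors {1, 3, 4, 5, 7}; □□¬(¬q ∨ p) there: 1:F, 3:F, 4:F, 5:F, 7:F. ✗
5: successors {2, 3, 4, 7}; □□¬(¬q ∨ p) there: 2:F, 3:F, 4:F, 7:F. ✗
6: successors {1, 2, 4, 7}; □□¬(¬q ∨ p) there: 1:F, 2:F, 4:F, 7:F. ✗
7: successors {1, 3, 4}; □□¬(¬q ∨ p) there: 1:F, 3:F, 4:F. ✗
— 0 worlds.
For □□◇¬(¬p ∧ q):
1: successors {1, 2, 7}; □◇¬(¬p ∧ q) there: 1:T, 2:T, 7:T. ✓
2: successors {2, 3, 4, 5, 6}; □◇¬(¬p ∧ q) there: 2:T, 3:T, 4:T, 5:T, 6:T. ✓
3: successors {3, 6, 7}; □◇¬(¬p ∧ q) there: 3:T, 6:T, 7:T. ✓
4: successors {1, 3, 4, 5, 7}; □◇¬(¬p ∧ q) there: 1:T, 3:T, 4:T, 5:T, 7:T. ✓
5: successors {2, 3, 4, 7}; □◇¬(¬p ∧ q) there: 2:T, 3:T, 4:T, 7:T. ✓
6: successors {1, 2, 4, 7}; □◇¬(¬p ∧ q) there: 1:T, 2:T, 4:T, 7:T. ✓
7: successors {1, 3, 4}; □◇¬(¬p ∧ q) there: 1:T, 3:T, 4:T. ✓
— 7 worlds.

0 and 7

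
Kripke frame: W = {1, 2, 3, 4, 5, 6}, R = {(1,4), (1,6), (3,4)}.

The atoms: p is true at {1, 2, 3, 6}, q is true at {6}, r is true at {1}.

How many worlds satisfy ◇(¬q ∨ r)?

2

1: successors {4, 6}; ¬q ∨ r there: 4:T, 6:F. ✓
2: no successors, so ◇(¬q ∨ r) fails. ✗
3: successors {4}; ¬q ∨ r there: 4:T. ✓
4: no successors, so ◇(¬q ∨ r) fails. ✗
5: no successors, so ◇(¬q ∨ r) fails. ✗
6: no successors, so ◇(¬q ∨ r) fails. ✗
Satisfying worlds: {1, 3}.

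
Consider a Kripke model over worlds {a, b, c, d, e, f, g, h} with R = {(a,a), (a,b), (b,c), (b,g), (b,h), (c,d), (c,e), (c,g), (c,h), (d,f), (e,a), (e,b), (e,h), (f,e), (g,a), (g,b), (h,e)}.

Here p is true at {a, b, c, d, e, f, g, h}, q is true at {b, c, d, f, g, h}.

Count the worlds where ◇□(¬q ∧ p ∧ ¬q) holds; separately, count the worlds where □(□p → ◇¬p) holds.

4 and 0

For ◇□(¬q ∧ p ∧ ¬q):
a: successors {a, b}; □(¬q ∧ p ∧ ¬q) there: a:F, b:F. ✗
b: successors {c, g, h}; □(¬q ∧ p ∧ ¬q) there: c:F, g:F, h:T. ✓
c: successors {d, e, g, h}; □(¬q ∧ p ∧ ¬q) there: d:F, e:F, g:F, h:T. ✓
d: successors {f}; □(¬q ∧ p ∧ ¬q) there: f:T. ✓
e: successors {a, b, h}; □(¬q ∧ p ∧ ¬q) there: a:F, b:F, h:T. ✓
f: successors {e}; □(¬q ∧ p ∧ ¬q) there: e:F. ✗
g: successors {a, b}; □(¬q ∧ p ∧ ¬q) there: a:F, b:F. ✗
h: successors {e}; □(¬q ∧ p ∧ ¬q) there: e:F. ✗
— 4 worlds.
For □(□p → ◇¬p):
a: successors {a, b}; □p → ◇¬p there: a:F, b:F. ✗
b: successors {c, g, h}; □p → ◇¬p there: c:F, g:F, h:F. ✗
c: successors {d, e, g, h}; □p → ◇¬p there: d:F, e:F, g:F, h:F. ✗
d: successors {f}; □p → ◇¬p there: f:F. ✗
e: successors {a, b, h}; □p → ◇¬p there: a:F, b:F, h:F. ✗
f: successors {e}; □p → ◇¬p there: e:F. ✗
g: successors {a, b}; □p → ◇¬p there: a:F, b:F. ✗
h: successors {e}; □p → ◇¬p there: e:F. ✗
— 0 worlds.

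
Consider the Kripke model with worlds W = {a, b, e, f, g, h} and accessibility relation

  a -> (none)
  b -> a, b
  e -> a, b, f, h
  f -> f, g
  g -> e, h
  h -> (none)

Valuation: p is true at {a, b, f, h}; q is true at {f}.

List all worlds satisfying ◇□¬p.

{b, e, g}

a: no successors, so ◇□¬p fails. ✗
b: successors {a, b}; □¬p there: a:T, b:F. ✓
e: successors {a, b, f, h}; □¬p there: a:T, b:F, f:F, h:T. ✓
f: successors {f, g}; □¬p there: f:F, g:F. ✗
g: successors {e, h}; □¬p there: e:F, h:T. ✓
h: no successors, so ◇□¬p fails. ✗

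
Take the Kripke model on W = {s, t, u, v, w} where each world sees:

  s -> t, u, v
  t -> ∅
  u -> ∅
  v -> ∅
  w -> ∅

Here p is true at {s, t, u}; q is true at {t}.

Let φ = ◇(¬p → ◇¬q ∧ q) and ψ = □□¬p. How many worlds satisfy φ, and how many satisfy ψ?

1 and 5

For ◇(¬p → ◇¬q ∧ q):
s: successors {t, u, v}; ¬p → ◇¬q ∧ q there: t:T, u:T, v:F. ✓
t: no successors, so ◇(¬p → ◇¬q ∧ q) fails. ✗
u: no successors, so ◇(¬p → ◇¬q ∧ q) fails. ✗
v: no successors, so ◇(¬p → ◇¬q ∧ q) fails. ✗
w: no successors, so ◇(¬p → ◇¬q ∧ q) fails. ✗
— 1 world.
For □□¬p:
s: successors {t, u, v}; □¬p there: t:T, u:T, v:T. ✓
t: no successors, so □□¬p holds vacuously. ✓
u: no successors, so □□¬p holds vacuously. ✓
v: no successors, so □□¬p holds vacuously. ✓
w: no successors, so □□¬p holds vacuously. ✓
— 5 worlds.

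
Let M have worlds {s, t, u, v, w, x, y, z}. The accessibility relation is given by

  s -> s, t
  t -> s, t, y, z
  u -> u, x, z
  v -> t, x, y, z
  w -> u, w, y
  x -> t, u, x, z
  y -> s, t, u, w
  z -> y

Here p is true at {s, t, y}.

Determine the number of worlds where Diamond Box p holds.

s: successors {s, t}; Box p there: s:T, t:F. ✓
t: successors {s, t, y, z}; Box p there: s:T, t:F, y:F, z:T. ✓
u: successors {u, x, z}; Box p there: u:F, x:F, z:T. ✓
v: successors {t, x, y, z}; Box p there: t:F, x:F, y:F, z:T. ✓
w: successors {u, w, y}; Box p there: u:F, w:F, y:F. ✗
x: successors {t, u, x, z}; Box p there: t:F, u:F, x:F, z:T. ✓
y: successors {s, t, u, w}; Box p there: s:T, t:F, u:F, w:F. ✓
z: successors {y}; Box p there: y:F. ✗
Satisfying worlds: {s, t, u, v, x, y}.

6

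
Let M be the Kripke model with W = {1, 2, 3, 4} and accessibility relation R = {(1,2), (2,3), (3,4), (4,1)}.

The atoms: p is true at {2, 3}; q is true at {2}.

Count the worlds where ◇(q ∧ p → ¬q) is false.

1

1: successors {2}; q ∧ p → ¬q there: 2:F. ✗
2: successors {3}; q ∧ p → ¬q there: 3:T. ✓
3: successors {4}; q ∧ p → ¬q there: 4:T. ✓
4: successors {1}; q ∧ p → ¬q there: 1:T. ✓
Satisfying worlds: {2, 3, 4}.
So ◇(q ∧ p → ¬q) fails at the other 1 world.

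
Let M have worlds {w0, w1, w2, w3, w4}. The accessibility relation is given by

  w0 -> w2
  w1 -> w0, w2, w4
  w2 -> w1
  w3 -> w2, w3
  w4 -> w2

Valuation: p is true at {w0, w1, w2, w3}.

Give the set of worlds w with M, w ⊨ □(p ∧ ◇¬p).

{w2}

w0: successors {w2}; p ∧ ◇¬p there: w2:F. ✗
w1: successors {w0, w2, w4}; p ∧ ◇¬p there: w0:F, w2:F, w4:F. ✗
w2: successors {w1}; p ∧ ◇¬p there: w1:T. ✓
w3: successors {w2, w3}; p ∧ ◇¬p there: w2:F, w3:F. ✗
w4: successors {w2}; p ∧ ◇¬p there: w2:F. ✗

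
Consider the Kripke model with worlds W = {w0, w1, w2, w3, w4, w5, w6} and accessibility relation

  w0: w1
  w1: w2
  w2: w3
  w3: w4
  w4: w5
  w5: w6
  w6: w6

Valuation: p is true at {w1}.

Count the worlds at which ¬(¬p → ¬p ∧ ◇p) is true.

w0: ¬p → ¬p ∧ ◇p is T. ✗
w1: ¬p → ¬p ∧ ◇p is T. ✗
w2: ¬p → ¬p ∧ ◇p is F. ✓
w3: ¬p → ¬p ∧ ◇p is F. ✓
w4: ¬p → ¬p ∧ ◇p is F. ✓
w5: ¬p → ¬p ∧ ◇p is F. ✓
w6: ¬p → ¬p ∧ ◇p is F. ✓
Satisfying worlds: {w2, w3, w4, w5, w6}.

5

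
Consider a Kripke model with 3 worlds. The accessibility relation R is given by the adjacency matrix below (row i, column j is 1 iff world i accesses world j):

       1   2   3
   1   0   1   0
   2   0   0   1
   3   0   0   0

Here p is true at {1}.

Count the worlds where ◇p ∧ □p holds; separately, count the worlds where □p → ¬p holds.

0 and 3

For ◇p ∧ □p:
1: ◇p is F, □p is F. ✗
2: ◇p is F, □p is F. ✗
3: ◇p is F, □p is T. ✗
— 0 worlds.
For □p → ¬p:
1: □p is F, ¬p is F. ✓
2: □p is F, ¬p is T. ✓
3: □p is T, ¬p is T. ✓
— 3 worlds.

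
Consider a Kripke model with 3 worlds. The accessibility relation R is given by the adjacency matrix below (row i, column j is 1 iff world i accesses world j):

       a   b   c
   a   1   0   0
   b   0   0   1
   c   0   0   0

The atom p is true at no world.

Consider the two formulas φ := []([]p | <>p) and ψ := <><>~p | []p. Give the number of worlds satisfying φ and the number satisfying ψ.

2 and 2

For []([]p | <>p):
a: successors {a}; []p | <>p there: a:F. ✗
b: successors {c}; []p | <>p there: c:T. ✓
c: no successors, so []([]p | <>p) holds vacuously. ✓
— 2 worlds.
For <><>~p | []p:
a: <><>~p is T, []p is F. ✓
b: <><>~p is F, []p is F. ✗
c: <><>~p is F, []p is T. ✓
— 2 worlds.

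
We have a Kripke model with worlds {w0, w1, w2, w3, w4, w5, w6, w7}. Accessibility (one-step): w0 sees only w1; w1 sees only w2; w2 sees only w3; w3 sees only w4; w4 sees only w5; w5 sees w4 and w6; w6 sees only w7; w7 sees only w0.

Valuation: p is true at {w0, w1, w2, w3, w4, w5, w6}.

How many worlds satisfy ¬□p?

1

w0: □p is T. ✗
w1: □p is T. ✗
w2: □p is T. ✗
w3: □p is T. ✗
w4: □p is T. ✗
w5: □p is T. ✗
w6: □p is F. ✓
w7: □p is T. ✗
Satisfying worlds: {w6}.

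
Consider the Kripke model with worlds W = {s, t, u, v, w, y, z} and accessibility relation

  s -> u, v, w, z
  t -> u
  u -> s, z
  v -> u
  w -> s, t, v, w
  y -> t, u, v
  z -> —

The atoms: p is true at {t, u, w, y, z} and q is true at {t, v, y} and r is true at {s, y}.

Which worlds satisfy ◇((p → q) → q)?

s: successors {u, v, w, z}; (p → q) → q there: u:T, v:T, w:T, z:T. ✓
t: successors {u}; (p → q) → q there: u:T. ✓
u: successors {s, z}; (p → q) → q there: s:F, z:T. ✓
v: successors {u}; (p → q) → q there: u:T. ✓
w: successors {s, t, v, w}; (p → q) → q there: s:F, t:T, v:T, w:T. ✓
y: successors {t, u, v}; (p → q) → q there: t:T, u:T, v:T. ✓
z: no successors, so ◇((p → q) → q) fails. ✗

{s, t, u, v, w, y}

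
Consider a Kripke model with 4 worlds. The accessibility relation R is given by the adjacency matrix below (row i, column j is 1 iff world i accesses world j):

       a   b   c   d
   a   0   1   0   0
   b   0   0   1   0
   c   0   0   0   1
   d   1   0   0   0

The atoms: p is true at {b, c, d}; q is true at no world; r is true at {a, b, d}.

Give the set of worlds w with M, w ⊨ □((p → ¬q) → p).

{a, b, c}

a: successors {b}; (p → ¬q) → p there: b:T. ✓
b: successors {c}; (p → ¬q) → p there: c:T. ✓
c: successors {d}; (p → ¬q) → p there: d:T. ✓
d: successors {a}; (p → ¬q) → p there: a:F. ✗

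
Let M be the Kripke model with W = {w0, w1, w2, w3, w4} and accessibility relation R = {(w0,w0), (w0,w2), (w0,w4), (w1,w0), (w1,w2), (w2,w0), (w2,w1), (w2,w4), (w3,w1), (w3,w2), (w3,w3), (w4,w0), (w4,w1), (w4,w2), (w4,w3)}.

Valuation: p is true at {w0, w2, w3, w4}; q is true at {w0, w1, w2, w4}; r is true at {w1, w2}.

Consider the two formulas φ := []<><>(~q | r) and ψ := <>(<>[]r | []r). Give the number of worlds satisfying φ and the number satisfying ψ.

For []<><>(~q | r):
w0: successors {w0, w2, w4}; <><>(~q | r) there: w0:T, w2:T, w4:T. ✓
w1: successors {w0, w2}; <><>(~q | r) there: w0:T, w2:T. ✓
w2: successors {w0, w1, w4}; <><>(~q | r) there: w0:T, w1:T, w4:T. ✓
w3: successors {w1, w2, w3}; <><>(~q | r) there: w1:T, w2:T, w3:T. ✓
w4: successors {w0, w1, w2, w3}; <><>(~q | r) there: w0:T, w1:T, w2:T, w3:T. ✓
— 5 worlds.
For <>(<>[]r | []r):
w0: successors {w0, w2, w4}; <>[]r | []r there: w0:F, w2:F, w4:F. ✗
w1: successors {w0, w2}; <>[]r | []r there: w0:F, w2:F. ✗
w2: successors {w0, w1, w4}; <>[]r | []r there: w0:F, w1:F, w4:F. ✗
w3: successors {w1, w2, w3}; <>[]r | []r there: w1:F, w2:F, w3:F. ✗
w4: successors {w0, w1, w2, w3}; <>[]r | []r there: w0:F, w1:F, w2:F, w3:F. ✗
— 0 worlds.

5 and 0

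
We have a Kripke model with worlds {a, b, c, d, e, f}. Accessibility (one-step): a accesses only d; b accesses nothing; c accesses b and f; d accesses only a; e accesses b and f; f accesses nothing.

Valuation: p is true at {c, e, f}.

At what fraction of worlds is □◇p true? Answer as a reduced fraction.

a: successors {d}; ◇p there: d:F. ✗
b: no successors, so □◇p holds vacuously. ✓
c: successors {b, f}; ◇p there: b:F, f:F. ✗
d: successors {a}; ◇p there: a:F. ✗
e: successors {b, f}; ◇p there: b:F, f:F. ✗
f: no successors, so □◇p holds vacuously. ✓
That's 2 of 6 worlds, so 2/6 = 1/3.

1/3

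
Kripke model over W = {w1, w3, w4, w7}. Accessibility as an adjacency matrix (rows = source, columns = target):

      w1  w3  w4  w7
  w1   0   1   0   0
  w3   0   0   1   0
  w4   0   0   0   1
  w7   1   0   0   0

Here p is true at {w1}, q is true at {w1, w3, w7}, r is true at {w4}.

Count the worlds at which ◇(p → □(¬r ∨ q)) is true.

w1: successors {w3}; p → □(¬r ∨ q) there: w3:T. ✓
w3: successors {w4}; p → □(¬r ∨ q) there: w4:T. ✓
w4: successors {w7}; p → □(¬r ∨ q) there: w7:T. ✓
w7: successors {w1}; p → □(¬r ∨ q) there: w1:T. ✓
Satisfying worlds: {w1, w3, w4, w7}.

4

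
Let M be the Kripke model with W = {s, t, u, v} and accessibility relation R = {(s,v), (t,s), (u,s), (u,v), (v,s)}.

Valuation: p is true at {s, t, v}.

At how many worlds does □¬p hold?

0

s: successors {v}; ¬p there: v:F. ✗
t: successors {s}; ¬p there: s:F. ✗
u: successors {s, v}; ¬p there: s:F, v:F. ✗
v: successors {s}; ¬p there: s:F. ✗
Satisfying worlds: ∅.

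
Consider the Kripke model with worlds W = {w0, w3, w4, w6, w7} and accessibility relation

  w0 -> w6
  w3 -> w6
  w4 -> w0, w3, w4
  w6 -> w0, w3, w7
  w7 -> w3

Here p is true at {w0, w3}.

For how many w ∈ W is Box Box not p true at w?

w0: successors {w6}; Box not p there: w6:F. ✗
w3: successors {w6}; Box not p there: w6:F. ✗
w4: successors {w0, w3, w4}; Box not p there: w0:T, w3:T, w4:F. ✗
w6: successors {w0, w3, w7}; Box not p there: w0:T, w3:T, w7:F. ✗
w7: successors {w3}; Box not p there: w3:T. ✓
Satisfying worlds: {w7}.

1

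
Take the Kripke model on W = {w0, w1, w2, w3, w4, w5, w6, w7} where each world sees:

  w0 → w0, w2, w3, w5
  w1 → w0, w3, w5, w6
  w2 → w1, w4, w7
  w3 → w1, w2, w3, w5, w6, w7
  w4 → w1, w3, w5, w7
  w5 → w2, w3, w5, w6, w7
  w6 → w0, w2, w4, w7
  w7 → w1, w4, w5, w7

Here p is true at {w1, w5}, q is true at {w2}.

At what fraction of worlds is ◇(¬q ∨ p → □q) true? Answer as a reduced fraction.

w0: successors {w0, w2, w3, w5}; ¬q ∨ p → □q there: w0:F, w2:T, w3:F, w5:F. ✓
w1: successors {w0, w3, w5, w6}; ¬q ∨ p → □q there: w0:F, w3:F, w5:F, w6:F. ✗
w2: successors {w1, w4, w7}; ¬q ∨ p → □q there: w1:F, w4:F, w7:F. ✗
w3: successors {w1, w2, w3, w5, w6, w7}; ¬q ∨ p → □q there: w1:F, w2:T, w3:F, w5:F, w6:F, w7:F. ✓
w4: successors {w1, w3, w5, w7}; ¬q ∨ p → □q there: w1:F, w3:F, w5:F, w7:F. ✗
w5: successors {w2, w3, w5, w6, w7}; ¬q ∨ p → □q there: w2:T, w3:F, w5:F, w6:F, w7:F. ✓
w6: successors {w0, w2, w4, w7}; ¬q ∨ p → □q there: w0:F, w2:T, w4:F, w7:F. ✓
w7: successors {w1, w4, w5, w7}; ¬q ∨ p → □q there: w1:F, w4:F, w5:F, w7:F. ✗
That's 4 of 8 worlds, so 4/8 = 1/2.

1/2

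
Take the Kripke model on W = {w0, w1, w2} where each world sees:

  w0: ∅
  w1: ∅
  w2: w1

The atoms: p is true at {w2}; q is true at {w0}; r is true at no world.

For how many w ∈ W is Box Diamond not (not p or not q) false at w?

w0: no successors, so Box Diamond not (not p or not q) holds vacuously. ✓
w1: no successors, so Box Diamond not (not p or not q) holds vacuously. ✓
w2: successors {w1}; Diamond not (not p or not q) there: w1:F. ✗
Satisfying worlds: {w0, w1}.
So Box Diamond not (not p or not q) fails at the other 1 world.

1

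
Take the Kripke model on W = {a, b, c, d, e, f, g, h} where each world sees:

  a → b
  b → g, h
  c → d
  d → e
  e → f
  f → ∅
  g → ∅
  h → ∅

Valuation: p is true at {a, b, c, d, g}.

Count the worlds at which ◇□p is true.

a: successors {b}; □p there: b:F. ✗
b: successors {g, h}; □p there: g:T, h:T. ✓
c: successors {d}; □p there: d:F. ✗
d: successors {e}; □p there: e:F. ✗
e: successors {f}; □p there: f:T. ✓
f: no successors, so ◇□p fails. ✗
g: no successors, so ◇□p fails. ✗
h: no successors, so ◇□p fails. ✗
Satisfying worlds: {b, e}.

2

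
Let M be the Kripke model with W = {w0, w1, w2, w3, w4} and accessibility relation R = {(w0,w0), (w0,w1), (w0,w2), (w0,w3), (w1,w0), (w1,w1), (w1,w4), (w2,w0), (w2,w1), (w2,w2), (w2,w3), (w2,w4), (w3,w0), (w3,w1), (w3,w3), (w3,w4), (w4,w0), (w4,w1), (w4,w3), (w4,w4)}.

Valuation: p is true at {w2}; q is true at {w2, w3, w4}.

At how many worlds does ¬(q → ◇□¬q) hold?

3

w0: q → ◇□¬q is T. ✗
w1: q → ◇□¬q is T. ✗
w2: q → ◇□¬q is F. ✓
w3: q → ◇□¬q is F. ✓
w4: q → ◇□¬q is F. ✓
Satisfying worlds: {w2, w3, w4}.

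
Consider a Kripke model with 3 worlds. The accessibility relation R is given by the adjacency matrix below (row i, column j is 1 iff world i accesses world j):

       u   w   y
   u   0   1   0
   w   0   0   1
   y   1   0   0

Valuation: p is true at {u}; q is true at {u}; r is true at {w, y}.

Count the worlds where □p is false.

2

u: successors {w}; p there: w:F. ✗
w: successors {y}; p there: y:F. ✗
y: successors {u}; p there: u:T. ✓
Satisfying worlds: {y}.
So □p fails at the other 2 worlds.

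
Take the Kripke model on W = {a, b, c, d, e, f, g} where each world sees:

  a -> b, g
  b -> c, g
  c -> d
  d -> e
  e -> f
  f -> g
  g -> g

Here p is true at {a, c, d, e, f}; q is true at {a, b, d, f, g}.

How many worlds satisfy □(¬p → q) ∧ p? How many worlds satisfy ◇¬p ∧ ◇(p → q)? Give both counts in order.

For □(¬p → q) ∧ p:
a: □(¬p → q) is T, p is T. ✓
b: □(¬p → q) is T, p is F. ✗
c: □(¬p → q) is T, p is T. ✓
d: □(¬p → q) is T, p is T. ✓
e: □(¬p → q) is T, p is T. ✓
f: □(¬p → q) is T, p is T. ✓
g: □(¬p → q) is T, p is F. ✗
— 5 worlds.
For ◇¬p ∧ ◇(p → q):
a: ◇¬p is T, ◇(p → q) is T. ✓
b: ◇¬p is T, ◇(p → q) is T. ✓
c: ◇¬p is F, ◇(p → q) is T. ✗
d: ◇¬p is F, ◇(p → q) is F. ✗
e: ◇¬p is F, ◇(p → q) is T. ✗
f: ◇¬p is T, ◇(p → q) is T. ✓
g: ◇¬p is T, ◇(p → q) is T. ✓
— 4 worlds.

5 and 4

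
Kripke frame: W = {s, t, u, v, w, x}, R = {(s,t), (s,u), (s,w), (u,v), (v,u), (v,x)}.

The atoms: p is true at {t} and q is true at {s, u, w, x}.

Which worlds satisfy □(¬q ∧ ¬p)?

s: successors {t, u, w}; ¬q ∧ ¬p there: t:F, u:F, w:F. ✗
t: no successors, so □(¬q ∧ ¬p) holds vacuously. ✓
u: successors {v}; ¬q ∧ ¬p there: v:T. ✓
v: successors {u, x}; ¬q ∧ ¬p there: u:F, x:F. ✗
w: no successors, so □(¬q ∧ ¬p) holds vacuously. ✓
x: no successors, so □(¬q ∧ ¬p) holds vacuously. ✓

{t, u, w, x}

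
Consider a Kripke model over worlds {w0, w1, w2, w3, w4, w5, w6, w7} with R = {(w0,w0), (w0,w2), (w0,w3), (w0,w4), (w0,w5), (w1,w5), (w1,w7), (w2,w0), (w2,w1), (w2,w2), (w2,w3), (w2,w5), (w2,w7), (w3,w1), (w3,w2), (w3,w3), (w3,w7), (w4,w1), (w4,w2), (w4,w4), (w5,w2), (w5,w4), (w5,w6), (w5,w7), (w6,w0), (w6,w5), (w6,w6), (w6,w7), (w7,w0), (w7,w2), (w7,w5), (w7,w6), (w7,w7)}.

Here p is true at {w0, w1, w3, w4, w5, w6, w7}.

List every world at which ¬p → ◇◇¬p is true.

{w0, w1, w2, w3, w4, w5, w6, w7}

w0: ¬p is F, ◇◇¬p is T. ✓
w1: ¬p is F, ◇◇¬p is T. ✓
w2: ¬p is T, ◇◇¬p is T. ✓
w3: ¬p is F, ◇◇¬p is T. ✓
w4: ¬p is F, ◇◇¬p is T. ✓
w5: ¬p is F, ◇◇¬p is T. ✓
w6: ¬p is F, ◇◇¬p is T. ✓
w7: ¬p is F, ◇◇¬p is T. ✓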